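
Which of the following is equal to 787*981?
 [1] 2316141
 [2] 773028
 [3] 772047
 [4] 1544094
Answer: 3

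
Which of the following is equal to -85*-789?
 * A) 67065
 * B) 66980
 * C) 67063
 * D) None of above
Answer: A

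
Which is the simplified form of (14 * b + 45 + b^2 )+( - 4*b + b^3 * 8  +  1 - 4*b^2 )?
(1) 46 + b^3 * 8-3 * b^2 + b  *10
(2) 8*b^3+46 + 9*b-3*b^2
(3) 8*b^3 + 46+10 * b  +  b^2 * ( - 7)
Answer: 1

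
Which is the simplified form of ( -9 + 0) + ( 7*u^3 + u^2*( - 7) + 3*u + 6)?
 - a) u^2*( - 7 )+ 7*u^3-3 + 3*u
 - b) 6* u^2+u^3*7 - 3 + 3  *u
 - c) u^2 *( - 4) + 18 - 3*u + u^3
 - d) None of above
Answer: a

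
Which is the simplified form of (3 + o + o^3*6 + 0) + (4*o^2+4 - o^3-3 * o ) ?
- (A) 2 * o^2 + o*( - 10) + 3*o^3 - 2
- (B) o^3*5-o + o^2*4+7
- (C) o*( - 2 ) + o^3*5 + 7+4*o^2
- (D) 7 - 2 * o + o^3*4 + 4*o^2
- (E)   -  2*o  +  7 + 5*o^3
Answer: C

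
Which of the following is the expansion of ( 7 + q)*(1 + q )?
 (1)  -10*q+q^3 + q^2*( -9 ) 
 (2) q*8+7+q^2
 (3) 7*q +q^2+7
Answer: 2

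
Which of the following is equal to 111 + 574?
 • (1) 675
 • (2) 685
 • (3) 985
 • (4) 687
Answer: 2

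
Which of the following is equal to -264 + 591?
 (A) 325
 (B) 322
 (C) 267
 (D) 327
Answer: D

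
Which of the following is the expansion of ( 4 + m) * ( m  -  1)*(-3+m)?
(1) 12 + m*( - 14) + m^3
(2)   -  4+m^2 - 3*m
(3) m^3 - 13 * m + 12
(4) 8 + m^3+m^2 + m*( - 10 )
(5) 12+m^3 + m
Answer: 3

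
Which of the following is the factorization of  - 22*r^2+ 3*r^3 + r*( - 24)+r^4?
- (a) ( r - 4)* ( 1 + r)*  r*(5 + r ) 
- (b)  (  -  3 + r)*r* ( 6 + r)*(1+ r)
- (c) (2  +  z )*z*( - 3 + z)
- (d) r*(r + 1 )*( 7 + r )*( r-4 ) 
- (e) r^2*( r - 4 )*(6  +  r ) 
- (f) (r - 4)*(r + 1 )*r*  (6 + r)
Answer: f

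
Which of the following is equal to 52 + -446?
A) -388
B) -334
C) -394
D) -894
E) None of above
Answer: C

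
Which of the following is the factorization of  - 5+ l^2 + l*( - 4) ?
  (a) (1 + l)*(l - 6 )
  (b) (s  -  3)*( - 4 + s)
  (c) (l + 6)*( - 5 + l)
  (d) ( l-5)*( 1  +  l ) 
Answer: d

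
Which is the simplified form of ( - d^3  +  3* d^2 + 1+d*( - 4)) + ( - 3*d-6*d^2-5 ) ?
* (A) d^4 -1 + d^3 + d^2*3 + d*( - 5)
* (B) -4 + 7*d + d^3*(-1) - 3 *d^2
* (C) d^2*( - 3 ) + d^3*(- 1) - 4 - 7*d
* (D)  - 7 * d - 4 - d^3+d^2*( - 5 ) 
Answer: C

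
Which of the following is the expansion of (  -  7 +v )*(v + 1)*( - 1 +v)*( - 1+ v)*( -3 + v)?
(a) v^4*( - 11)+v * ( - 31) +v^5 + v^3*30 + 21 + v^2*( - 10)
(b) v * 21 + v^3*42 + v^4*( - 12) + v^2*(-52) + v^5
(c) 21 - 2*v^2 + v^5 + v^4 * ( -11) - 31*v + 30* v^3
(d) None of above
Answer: a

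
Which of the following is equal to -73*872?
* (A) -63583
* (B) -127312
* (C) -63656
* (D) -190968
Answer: C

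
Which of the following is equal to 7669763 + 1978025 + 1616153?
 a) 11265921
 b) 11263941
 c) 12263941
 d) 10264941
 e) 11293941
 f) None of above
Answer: b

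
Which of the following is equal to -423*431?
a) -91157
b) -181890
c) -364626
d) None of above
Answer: d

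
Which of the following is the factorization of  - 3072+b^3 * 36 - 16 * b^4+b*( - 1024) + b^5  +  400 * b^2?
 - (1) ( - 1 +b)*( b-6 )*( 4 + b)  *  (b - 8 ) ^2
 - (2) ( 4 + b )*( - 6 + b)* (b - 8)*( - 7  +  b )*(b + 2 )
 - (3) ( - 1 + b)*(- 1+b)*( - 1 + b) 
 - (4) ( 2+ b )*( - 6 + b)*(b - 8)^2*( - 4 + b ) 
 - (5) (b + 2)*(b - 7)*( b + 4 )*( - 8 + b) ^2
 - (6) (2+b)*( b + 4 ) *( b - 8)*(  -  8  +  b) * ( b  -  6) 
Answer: 6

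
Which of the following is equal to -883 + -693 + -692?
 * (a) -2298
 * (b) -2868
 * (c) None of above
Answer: c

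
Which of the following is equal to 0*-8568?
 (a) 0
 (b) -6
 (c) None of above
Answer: a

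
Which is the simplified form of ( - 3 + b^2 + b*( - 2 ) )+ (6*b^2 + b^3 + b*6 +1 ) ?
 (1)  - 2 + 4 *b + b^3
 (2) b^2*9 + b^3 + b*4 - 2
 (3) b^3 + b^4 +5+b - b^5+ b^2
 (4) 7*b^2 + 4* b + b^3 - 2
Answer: 4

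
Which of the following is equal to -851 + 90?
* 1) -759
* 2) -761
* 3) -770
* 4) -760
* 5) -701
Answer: 2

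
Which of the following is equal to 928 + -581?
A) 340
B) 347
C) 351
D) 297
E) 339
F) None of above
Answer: B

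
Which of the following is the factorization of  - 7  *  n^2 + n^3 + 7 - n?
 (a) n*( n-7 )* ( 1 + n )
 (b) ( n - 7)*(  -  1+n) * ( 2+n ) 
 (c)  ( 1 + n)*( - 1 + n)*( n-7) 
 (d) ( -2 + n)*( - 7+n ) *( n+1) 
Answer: c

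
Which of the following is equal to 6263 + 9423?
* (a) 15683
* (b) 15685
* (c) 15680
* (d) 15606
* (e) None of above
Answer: e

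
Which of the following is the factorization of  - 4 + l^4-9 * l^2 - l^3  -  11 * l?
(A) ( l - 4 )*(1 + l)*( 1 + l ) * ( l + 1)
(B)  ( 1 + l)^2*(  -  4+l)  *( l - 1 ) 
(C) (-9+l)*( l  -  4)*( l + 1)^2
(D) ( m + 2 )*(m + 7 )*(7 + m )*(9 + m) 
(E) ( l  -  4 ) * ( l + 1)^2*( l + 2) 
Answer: A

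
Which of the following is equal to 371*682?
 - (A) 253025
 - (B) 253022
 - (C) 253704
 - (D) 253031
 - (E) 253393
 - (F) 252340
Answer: B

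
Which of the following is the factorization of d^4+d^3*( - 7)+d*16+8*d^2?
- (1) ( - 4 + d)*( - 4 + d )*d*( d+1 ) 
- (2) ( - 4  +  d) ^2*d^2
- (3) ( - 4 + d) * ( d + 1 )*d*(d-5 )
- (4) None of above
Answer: 1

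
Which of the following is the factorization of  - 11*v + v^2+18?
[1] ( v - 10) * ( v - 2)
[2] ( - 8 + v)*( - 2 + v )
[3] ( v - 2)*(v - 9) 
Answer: 3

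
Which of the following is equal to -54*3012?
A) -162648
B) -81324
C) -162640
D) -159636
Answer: A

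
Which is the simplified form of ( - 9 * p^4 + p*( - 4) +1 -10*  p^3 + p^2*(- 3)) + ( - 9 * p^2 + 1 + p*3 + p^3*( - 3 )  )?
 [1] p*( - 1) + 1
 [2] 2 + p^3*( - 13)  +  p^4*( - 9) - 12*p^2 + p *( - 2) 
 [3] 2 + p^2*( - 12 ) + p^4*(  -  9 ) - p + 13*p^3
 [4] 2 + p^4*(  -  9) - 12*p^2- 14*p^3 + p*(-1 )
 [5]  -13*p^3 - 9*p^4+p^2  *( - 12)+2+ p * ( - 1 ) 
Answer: 5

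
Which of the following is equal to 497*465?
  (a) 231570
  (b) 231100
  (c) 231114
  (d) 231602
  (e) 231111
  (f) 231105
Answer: f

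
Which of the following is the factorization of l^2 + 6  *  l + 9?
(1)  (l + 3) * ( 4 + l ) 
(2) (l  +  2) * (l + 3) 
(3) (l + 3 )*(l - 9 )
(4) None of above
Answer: 4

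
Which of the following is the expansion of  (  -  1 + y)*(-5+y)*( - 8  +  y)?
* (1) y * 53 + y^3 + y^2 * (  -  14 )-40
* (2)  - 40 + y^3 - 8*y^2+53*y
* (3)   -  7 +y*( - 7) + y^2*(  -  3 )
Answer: 1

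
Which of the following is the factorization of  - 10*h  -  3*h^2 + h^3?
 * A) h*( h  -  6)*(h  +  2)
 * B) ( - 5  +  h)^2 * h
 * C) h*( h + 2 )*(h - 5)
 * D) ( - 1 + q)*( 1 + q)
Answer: C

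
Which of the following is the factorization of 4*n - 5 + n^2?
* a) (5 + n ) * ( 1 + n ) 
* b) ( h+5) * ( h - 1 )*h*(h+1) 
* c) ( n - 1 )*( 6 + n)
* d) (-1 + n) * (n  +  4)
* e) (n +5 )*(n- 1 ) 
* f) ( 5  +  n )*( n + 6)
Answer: e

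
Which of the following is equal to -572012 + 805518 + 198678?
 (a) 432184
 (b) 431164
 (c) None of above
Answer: a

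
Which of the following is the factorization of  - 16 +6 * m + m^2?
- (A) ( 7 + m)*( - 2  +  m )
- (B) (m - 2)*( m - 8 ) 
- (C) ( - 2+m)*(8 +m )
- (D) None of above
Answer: C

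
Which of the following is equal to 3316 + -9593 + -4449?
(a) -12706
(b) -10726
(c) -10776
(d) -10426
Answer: b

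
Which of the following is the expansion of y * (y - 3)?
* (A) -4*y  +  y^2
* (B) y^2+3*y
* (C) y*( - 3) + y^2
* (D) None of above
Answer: C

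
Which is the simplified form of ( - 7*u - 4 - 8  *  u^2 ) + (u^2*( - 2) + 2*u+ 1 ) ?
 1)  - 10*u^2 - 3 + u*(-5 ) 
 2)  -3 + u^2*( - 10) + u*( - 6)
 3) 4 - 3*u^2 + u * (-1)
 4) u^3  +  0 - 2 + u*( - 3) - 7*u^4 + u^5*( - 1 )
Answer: 1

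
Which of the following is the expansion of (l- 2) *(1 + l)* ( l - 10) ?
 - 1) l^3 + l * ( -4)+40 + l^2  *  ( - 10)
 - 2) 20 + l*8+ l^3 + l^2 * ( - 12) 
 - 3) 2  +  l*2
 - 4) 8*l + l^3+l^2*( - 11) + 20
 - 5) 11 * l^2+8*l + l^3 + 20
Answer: 4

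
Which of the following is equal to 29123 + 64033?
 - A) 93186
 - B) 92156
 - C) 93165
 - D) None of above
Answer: D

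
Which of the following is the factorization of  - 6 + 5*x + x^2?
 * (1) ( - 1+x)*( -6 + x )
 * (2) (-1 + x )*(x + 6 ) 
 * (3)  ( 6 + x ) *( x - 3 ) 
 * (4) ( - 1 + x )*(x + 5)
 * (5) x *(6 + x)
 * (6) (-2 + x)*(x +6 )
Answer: 2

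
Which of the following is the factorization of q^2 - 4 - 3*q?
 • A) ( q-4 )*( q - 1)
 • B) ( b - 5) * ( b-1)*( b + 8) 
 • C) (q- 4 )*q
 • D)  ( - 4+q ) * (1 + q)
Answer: D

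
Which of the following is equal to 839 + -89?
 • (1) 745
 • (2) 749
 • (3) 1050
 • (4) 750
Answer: 4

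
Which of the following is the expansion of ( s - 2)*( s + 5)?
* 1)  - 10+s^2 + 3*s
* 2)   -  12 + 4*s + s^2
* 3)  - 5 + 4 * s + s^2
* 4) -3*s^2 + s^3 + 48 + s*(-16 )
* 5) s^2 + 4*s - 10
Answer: 1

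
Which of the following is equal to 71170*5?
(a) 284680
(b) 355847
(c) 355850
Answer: c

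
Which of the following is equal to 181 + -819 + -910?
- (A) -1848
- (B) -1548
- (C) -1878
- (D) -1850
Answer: B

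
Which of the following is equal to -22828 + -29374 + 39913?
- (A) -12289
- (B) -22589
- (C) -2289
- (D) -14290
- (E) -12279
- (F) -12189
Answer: A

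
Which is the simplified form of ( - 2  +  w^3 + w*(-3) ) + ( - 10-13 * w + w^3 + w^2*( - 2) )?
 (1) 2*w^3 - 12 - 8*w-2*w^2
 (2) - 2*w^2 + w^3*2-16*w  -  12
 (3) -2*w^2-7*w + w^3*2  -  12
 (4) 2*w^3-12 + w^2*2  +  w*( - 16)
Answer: 2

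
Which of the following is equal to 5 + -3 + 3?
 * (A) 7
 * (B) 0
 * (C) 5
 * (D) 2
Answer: C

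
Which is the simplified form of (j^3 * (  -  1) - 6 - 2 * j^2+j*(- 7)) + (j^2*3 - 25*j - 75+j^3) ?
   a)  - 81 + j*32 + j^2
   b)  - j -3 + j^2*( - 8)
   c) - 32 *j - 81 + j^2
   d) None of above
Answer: c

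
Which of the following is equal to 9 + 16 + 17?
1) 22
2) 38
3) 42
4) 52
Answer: 3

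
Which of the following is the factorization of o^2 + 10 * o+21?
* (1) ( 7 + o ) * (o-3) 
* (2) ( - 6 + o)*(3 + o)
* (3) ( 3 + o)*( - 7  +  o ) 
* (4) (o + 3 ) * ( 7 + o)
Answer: 4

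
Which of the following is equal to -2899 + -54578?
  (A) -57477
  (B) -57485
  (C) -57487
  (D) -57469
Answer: A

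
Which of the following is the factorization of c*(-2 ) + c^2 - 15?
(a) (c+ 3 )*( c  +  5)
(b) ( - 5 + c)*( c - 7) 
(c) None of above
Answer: c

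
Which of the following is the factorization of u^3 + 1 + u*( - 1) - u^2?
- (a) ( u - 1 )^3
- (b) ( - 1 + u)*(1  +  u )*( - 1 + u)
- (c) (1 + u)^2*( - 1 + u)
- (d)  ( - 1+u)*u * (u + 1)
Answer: b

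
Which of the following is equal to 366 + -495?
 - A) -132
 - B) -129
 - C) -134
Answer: B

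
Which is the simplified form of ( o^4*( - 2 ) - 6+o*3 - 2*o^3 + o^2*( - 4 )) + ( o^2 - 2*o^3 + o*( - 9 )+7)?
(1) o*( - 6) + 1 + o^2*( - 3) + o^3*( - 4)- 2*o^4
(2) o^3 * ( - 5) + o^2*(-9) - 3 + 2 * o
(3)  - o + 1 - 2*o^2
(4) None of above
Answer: 1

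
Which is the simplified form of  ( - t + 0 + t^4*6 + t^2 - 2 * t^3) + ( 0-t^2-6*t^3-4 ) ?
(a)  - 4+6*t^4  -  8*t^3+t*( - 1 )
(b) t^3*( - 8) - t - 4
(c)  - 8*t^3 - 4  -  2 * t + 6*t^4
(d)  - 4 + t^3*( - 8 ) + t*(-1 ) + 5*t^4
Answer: a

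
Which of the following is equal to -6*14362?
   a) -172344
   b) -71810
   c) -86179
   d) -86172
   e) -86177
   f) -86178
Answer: d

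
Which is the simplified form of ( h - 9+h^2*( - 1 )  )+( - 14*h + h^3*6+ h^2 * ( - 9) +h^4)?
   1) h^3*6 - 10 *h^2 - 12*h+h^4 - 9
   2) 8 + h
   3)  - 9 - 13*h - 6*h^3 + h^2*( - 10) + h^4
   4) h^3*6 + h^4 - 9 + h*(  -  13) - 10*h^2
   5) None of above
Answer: 4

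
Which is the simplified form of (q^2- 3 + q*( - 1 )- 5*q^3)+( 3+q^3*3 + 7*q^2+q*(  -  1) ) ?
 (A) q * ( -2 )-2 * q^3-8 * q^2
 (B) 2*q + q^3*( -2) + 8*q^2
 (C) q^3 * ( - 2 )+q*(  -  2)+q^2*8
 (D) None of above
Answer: C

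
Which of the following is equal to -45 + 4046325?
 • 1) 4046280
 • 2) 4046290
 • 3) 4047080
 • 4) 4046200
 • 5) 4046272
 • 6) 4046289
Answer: 1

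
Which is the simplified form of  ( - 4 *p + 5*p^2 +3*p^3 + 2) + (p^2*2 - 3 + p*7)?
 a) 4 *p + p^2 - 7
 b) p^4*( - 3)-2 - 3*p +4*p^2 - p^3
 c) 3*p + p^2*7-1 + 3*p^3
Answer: c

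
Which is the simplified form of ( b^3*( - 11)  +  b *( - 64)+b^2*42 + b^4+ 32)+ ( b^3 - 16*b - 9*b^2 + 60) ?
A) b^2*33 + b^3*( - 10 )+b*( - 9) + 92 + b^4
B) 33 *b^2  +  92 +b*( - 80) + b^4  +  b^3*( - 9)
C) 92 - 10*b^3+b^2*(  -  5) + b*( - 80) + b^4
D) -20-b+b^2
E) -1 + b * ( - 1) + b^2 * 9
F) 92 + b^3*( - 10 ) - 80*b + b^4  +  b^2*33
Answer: F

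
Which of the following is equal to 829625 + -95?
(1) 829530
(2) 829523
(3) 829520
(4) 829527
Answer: 1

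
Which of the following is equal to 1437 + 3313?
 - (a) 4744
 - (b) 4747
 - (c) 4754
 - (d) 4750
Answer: d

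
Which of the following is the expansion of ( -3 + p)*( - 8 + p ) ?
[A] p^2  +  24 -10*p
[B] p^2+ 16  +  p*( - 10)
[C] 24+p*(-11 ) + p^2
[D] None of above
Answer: C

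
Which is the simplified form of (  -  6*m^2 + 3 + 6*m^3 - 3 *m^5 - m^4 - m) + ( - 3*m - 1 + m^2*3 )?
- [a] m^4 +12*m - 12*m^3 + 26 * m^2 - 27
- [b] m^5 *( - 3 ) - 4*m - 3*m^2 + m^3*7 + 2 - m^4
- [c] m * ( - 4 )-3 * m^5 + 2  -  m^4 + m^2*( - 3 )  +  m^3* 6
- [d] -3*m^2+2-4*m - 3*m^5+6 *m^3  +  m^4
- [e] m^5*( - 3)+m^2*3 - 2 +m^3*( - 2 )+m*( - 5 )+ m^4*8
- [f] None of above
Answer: c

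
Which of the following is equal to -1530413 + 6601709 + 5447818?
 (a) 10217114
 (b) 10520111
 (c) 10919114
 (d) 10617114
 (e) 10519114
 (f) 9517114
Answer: e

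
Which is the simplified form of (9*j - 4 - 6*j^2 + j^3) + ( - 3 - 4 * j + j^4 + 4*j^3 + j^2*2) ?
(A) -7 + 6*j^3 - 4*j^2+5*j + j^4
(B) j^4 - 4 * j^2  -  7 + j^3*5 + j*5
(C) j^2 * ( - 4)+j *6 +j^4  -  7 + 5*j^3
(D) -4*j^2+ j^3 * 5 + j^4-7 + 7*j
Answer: B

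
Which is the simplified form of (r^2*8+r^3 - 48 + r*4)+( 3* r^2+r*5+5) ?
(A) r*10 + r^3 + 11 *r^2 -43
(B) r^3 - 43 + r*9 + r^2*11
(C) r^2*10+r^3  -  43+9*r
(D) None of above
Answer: B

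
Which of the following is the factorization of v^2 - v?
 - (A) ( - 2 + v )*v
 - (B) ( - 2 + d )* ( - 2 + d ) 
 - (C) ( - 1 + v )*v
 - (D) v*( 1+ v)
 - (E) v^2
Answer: C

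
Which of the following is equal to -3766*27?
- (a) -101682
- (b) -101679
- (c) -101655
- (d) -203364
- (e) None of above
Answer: a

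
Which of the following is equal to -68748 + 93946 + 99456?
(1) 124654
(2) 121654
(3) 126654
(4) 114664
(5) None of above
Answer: 1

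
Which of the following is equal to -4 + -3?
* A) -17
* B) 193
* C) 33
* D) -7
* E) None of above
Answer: D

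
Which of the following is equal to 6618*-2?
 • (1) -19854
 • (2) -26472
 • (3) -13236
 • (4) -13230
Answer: 3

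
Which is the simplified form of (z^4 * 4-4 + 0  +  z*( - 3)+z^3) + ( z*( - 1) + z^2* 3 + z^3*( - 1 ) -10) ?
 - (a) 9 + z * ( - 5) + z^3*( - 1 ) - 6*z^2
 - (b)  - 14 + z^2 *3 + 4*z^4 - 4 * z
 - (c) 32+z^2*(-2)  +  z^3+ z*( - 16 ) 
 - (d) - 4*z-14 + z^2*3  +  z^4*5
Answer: b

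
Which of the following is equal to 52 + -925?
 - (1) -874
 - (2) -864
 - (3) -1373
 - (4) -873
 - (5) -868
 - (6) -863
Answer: 4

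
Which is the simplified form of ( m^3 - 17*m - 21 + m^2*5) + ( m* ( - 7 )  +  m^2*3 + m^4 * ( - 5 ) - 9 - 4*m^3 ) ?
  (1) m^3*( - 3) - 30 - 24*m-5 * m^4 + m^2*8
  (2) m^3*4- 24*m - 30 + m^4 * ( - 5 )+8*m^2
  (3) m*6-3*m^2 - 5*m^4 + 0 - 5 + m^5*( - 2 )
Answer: 1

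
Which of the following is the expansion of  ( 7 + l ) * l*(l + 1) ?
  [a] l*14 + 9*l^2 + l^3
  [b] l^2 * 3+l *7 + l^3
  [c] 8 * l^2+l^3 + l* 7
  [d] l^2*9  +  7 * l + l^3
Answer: c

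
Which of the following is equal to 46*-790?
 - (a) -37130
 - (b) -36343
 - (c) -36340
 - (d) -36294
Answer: c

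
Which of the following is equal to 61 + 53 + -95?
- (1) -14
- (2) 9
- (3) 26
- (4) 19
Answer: 4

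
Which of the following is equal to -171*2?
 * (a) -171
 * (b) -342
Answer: b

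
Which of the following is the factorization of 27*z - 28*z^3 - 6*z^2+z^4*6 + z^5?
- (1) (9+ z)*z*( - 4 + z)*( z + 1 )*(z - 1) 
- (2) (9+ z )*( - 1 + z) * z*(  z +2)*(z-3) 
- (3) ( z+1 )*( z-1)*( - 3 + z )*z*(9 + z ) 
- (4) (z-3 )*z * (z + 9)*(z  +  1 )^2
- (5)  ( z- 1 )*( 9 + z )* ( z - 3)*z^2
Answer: 3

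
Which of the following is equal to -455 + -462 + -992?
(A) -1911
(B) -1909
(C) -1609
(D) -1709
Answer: B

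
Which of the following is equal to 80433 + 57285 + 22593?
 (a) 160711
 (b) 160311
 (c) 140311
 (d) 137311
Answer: b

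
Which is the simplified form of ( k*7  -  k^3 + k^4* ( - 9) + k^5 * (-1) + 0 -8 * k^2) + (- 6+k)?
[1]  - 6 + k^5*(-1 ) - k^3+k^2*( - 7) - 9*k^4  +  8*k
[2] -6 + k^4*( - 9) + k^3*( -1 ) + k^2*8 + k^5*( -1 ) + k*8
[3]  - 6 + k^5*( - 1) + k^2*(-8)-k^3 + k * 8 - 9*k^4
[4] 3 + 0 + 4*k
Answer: 3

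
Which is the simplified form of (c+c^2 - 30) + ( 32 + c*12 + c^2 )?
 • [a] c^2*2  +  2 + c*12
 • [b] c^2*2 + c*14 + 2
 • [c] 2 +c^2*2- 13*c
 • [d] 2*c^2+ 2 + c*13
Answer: d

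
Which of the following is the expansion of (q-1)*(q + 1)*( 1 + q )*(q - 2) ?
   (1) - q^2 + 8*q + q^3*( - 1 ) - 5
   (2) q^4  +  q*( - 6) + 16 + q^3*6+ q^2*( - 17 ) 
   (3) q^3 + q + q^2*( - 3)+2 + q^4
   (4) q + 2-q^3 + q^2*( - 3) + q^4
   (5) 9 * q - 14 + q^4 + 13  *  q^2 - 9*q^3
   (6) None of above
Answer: 4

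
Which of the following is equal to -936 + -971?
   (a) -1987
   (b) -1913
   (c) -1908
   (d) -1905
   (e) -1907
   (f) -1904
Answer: e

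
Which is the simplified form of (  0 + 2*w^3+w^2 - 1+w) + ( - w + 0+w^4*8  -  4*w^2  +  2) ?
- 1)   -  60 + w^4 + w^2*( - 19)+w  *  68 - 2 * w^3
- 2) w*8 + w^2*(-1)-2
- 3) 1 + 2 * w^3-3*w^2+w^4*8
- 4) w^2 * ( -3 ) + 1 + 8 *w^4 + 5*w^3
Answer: 3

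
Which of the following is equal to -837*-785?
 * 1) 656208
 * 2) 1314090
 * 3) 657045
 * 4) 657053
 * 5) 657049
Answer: 3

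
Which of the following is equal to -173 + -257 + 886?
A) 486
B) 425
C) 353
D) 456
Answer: D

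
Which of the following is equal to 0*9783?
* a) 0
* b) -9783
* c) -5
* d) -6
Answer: a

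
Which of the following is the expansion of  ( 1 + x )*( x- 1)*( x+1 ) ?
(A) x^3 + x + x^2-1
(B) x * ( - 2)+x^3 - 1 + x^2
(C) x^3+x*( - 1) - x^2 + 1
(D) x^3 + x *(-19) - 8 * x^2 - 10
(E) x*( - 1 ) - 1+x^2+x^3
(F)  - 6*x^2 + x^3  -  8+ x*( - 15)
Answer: E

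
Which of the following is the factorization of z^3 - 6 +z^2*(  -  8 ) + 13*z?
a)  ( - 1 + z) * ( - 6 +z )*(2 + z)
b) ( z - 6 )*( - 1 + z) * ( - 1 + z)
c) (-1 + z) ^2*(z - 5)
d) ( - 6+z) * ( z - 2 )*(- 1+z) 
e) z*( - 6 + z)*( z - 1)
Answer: b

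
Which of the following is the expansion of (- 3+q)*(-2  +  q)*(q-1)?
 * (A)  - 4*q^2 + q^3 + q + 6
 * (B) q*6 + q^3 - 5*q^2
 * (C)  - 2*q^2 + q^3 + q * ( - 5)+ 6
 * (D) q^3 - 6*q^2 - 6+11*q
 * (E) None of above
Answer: D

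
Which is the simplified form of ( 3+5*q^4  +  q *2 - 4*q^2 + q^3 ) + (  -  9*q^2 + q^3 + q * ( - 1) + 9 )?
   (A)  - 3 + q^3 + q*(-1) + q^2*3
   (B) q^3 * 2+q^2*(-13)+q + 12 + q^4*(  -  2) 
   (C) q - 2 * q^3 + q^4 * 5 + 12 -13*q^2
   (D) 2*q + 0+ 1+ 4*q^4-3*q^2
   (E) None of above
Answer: E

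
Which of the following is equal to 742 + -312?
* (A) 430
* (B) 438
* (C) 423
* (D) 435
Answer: A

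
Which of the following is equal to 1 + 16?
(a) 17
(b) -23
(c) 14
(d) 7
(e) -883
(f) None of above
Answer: a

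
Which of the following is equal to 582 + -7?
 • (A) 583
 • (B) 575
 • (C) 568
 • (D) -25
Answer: B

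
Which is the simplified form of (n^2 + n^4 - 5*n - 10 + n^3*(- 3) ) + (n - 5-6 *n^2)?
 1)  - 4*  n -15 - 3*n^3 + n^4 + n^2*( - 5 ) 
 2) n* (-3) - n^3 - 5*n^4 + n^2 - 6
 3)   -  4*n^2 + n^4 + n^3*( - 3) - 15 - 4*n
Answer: 1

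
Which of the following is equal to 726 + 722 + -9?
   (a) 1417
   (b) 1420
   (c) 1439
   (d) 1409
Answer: c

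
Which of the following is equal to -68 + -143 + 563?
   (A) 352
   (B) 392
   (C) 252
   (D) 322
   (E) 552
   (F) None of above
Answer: A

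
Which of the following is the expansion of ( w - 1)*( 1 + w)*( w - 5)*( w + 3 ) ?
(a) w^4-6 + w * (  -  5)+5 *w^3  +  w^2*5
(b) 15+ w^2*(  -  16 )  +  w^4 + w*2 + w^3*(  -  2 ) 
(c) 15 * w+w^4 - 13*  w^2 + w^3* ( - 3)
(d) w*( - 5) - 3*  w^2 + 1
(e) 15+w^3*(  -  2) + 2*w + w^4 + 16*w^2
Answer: b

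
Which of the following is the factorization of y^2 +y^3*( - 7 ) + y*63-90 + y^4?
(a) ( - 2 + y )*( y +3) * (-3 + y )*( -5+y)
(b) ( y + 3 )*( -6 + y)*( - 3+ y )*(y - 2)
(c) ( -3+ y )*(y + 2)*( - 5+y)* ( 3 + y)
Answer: a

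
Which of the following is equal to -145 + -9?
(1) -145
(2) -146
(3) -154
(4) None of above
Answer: 3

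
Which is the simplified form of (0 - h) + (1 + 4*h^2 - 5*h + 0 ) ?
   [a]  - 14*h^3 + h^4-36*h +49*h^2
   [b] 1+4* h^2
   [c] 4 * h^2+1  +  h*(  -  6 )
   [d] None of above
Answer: c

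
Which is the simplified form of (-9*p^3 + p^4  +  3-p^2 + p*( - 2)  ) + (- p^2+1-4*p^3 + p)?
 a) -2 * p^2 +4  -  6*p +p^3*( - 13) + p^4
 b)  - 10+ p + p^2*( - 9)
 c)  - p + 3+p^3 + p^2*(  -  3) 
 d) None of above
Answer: d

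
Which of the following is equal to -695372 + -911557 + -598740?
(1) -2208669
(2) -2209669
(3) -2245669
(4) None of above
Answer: 4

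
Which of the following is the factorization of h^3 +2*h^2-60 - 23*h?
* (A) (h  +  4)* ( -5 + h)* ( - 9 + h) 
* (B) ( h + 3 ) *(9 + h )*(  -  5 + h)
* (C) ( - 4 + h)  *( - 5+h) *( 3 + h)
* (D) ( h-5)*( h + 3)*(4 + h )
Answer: D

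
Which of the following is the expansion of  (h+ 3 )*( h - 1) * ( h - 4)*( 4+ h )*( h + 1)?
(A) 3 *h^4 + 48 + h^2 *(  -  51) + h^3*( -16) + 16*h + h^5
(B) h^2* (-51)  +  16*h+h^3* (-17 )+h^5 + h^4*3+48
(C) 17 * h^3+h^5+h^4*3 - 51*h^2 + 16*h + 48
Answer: B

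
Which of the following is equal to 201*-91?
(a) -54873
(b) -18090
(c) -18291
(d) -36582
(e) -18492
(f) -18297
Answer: c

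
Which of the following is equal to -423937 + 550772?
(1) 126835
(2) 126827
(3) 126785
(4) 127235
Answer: 1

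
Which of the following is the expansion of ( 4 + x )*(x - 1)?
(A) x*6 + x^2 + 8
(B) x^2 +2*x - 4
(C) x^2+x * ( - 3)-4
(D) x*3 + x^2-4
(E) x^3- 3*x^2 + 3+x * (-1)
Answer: D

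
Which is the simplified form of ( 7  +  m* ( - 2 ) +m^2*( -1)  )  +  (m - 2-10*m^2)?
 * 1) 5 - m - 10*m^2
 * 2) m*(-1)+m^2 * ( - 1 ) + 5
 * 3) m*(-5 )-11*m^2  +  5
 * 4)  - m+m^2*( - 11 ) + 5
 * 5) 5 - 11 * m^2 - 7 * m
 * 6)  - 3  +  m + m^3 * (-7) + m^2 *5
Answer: 4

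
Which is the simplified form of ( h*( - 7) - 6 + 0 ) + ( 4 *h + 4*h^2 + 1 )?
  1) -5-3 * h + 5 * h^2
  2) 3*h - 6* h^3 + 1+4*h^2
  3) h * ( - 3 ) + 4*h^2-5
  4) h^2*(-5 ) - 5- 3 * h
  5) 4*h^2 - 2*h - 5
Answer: 3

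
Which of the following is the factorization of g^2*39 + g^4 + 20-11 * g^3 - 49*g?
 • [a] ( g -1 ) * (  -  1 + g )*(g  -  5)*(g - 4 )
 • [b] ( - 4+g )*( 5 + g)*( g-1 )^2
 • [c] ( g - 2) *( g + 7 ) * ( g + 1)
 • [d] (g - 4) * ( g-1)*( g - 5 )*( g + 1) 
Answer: a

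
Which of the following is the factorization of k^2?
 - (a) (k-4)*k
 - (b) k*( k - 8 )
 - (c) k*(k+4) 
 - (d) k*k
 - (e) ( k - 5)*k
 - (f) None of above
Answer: d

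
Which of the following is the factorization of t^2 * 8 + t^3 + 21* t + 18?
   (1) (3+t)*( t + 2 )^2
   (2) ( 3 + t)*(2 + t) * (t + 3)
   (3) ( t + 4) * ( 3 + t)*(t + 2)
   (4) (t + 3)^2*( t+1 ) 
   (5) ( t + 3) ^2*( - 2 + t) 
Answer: 2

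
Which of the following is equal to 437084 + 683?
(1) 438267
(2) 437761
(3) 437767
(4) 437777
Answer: 3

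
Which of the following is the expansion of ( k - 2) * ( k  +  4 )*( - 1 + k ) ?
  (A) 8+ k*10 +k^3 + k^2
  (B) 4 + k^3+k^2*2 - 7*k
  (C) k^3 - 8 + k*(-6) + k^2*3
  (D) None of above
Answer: D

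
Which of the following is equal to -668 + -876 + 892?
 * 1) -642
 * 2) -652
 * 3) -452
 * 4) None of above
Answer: 2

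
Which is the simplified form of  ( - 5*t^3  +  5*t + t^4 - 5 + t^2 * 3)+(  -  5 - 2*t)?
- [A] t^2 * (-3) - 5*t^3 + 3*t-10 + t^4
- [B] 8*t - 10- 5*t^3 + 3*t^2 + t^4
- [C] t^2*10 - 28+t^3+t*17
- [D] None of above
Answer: D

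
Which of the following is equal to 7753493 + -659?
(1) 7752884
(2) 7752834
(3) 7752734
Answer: 2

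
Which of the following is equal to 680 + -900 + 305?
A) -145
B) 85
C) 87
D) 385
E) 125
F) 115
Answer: B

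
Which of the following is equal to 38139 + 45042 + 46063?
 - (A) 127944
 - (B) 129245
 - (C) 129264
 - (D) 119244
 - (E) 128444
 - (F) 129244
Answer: F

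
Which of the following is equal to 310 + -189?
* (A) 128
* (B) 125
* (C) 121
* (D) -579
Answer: C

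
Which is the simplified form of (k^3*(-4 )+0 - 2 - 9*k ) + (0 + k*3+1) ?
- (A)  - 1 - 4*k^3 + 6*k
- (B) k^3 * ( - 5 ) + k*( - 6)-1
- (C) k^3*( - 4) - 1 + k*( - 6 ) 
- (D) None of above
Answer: C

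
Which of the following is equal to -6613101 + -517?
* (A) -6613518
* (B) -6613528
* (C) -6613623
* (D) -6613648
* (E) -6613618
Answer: E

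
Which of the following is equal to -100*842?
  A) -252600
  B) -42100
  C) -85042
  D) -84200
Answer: D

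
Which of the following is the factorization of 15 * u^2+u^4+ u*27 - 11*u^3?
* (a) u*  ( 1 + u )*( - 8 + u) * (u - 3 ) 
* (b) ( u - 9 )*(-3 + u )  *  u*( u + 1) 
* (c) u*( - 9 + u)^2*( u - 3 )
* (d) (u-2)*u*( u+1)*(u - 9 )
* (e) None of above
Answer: b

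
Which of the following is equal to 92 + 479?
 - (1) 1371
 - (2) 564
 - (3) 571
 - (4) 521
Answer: 3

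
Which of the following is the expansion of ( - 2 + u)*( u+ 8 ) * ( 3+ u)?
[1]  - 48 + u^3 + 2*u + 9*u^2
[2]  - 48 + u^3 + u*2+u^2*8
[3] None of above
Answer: 1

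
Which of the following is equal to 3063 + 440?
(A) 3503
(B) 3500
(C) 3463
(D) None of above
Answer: A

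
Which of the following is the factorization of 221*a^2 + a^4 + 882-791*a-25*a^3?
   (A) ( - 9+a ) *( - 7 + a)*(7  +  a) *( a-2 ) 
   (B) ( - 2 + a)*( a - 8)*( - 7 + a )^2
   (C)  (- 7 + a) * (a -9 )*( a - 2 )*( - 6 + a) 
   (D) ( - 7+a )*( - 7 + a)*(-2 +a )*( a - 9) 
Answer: D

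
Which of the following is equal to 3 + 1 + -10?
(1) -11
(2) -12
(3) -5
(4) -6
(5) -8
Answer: 4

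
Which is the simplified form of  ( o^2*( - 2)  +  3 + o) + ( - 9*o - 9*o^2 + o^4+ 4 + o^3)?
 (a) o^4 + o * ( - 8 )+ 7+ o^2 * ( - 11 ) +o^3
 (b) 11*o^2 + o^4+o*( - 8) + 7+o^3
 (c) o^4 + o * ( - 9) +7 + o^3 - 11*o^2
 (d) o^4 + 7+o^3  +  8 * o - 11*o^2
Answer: a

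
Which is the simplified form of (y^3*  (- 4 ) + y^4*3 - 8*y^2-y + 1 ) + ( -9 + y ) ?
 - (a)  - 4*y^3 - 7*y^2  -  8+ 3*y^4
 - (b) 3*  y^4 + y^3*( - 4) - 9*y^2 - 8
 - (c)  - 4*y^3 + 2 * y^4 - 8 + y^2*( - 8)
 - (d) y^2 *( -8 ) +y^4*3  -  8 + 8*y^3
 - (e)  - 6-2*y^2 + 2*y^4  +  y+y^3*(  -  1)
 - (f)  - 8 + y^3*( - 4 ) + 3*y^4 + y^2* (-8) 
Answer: f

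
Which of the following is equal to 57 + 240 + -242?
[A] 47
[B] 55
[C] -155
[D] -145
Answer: B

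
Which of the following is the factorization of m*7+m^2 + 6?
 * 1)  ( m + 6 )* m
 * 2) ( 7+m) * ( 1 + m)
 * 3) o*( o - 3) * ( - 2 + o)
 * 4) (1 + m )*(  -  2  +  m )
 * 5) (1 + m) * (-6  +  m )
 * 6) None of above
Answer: 6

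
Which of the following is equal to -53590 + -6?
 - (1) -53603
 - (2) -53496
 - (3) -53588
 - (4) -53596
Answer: 4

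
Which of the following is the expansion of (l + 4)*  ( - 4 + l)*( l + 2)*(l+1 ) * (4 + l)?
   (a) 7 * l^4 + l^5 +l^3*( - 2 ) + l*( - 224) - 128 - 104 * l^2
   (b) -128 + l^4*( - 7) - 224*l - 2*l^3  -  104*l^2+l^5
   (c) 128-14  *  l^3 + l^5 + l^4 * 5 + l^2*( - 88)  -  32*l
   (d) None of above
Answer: a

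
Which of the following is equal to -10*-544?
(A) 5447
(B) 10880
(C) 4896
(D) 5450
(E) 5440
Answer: E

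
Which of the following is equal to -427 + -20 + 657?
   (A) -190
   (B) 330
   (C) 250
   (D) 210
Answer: D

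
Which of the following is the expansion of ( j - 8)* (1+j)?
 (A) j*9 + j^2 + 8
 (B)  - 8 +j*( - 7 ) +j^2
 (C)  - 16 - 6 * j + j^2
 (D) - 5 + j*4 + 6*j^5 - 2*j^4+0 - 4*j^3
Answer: B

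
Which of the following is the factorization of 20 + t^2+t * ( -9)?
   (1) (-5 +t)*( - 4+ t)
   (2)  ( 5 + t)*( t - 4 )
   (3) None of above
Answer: 1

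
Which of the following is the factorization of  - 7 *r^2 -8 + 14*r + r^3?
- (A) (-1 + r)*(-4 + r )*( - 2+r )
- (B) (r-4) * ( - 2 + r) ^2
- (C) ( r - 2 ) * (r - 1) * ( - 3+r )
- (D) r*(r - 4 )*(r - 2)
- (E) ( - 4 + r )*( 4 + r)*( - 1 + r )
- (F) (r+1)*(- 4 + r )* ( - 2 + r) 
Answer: A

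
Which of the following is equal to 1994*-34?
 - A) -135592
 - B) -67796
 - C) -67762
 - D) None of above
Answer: B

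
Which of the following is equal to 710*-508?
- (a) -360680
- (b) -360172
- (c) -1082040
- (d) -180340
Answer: a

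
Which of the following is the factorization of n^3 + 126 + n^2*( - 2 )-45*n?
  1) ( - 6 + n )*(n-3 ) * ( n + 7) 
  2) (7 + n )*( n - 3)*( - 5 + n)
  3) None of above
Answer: 1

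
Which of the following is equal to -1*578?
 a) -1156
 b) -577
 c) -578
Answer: c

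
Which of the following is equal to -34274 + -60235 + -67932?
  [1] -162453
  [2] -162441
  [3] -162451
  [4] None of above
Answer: 2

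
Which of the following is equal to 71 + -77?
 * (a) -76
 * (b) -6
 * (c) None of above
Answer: b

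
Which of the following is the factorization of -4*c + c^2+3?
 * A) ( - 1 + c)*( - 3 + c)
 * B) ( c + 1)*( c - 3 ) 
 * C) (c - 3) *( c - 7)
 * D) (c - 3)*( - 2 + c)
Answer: A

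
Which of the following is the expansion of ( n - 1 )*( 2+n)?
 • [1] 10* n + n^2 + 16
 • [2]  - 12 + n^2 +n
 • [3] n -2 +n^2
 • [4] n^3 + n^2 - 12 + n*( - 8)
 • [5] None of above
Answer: 3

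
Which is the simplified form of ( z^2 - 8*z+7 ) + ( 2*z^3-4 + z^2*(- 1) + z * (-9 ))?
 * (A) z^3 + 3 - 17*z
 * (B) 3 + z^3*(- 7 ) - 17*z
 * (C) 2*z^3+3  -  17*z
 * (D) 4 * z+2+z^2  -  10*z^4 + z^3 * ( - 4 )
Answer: C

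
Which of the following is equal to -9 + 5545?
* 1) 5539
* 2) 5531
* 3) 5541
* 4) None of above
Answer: 4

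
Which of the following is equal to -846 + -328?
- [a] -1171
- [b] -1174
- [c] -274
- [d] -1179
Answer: b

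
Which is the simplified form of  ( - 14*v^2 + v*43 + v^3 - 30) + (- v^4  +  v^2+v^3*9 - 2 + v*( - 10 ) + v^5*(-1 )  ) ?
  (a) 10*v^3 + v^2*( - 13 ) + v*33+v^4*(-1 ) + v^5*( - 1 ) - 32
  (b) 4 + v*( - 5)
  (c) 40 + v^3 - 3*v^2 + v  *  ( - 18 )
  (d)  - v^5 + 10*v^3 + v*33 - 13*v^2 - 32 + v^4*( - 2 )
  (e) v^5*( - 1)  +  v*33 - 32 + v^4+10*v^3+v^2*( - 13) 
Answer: a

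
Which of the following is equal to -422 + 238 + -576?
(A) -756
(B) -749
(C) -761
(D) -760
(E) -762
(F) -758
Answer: D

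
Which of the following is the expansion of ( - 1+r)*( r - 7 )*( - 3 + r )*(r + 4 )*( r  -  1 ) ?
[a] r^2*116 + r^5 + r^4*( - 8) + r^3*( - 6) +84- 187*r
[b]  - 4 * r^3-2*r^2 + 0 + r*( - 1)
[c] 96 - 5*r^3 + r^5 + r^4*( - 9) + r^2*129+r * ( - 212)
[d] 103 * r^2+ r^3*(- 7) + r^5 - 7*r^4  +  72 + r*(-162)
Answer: a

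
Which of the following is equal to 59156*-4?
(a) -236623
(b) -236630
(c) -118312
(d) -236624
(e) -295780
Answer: d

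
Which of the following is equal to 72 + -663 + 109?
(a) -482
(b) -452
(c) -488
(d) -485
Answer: a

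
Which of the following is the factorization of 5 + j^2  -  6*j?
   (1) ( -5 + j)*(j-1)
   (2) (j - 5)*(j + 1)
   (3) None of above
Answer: 1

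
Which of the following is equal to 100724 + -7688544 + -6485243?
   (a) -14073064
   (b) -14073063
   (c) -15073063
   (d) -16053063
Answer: b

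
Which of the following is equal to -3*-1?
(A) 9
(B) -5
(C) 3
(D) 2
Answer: C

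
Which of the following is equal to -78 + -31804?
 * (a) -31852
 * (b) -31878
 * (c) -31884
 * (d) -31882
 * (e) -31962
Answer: d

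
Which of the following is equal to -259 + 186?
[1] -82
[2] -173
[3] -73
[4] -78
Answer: 3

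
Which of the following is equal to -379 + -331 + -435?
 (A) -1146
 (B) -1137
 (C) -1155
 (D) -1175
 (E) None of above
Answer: E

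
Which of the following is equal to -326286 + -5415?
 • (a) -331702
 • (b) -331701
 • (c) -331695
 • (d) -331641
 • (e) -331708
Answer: b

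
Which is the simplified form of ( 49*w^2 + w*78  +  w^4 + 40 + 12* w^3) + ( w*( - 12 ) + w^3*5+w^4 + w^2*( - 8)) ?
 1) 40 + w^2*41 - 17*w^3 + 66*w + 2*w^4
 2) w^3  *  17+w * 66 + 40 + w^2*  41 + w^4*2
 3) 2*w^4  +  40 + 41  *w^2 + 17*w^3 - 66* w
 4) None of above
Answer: 2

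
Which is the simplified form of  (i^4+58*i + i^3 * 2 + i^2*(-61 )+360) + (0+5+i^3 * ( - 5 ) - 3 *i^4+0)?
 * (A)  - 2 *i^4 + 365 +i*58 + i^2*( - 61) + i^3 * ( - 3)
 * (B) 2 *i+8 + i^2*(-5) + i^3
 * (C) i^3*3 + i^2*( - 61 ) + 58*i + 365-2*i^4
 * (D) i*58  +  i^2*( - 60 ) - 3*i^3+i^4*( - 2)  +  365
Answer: A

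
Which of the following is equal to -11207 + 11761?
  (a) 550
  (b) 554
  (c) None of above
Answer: b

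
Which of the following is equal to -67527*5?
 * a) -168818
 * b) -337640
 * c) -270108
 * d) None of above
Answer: d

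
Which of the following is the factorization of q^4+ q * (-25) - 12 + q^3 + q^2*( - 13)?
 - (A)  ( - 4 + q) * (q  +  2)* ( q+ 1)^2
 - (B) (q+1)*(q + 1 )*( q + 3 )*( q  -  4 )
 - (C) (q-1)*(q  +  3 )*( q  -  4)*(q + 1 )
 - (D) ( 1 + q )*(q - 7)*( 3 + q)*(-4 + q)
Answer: B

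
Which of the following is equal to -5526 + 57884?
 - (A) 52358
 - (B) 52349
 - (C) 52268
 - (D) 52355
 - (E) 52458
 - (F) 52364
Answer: A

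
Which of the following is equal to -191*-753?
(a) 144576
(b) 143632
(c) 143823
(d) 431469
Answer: c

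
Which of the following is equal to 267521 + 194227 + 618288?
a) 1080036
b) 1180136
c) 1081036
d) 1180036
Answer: a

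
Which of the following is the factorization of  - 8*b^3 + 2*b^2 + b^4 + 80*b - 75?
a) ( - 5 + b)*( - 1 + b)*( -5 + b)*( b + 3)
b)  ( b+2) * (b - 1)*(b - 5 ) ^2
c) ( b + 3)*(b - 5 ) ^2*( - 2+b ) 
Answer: a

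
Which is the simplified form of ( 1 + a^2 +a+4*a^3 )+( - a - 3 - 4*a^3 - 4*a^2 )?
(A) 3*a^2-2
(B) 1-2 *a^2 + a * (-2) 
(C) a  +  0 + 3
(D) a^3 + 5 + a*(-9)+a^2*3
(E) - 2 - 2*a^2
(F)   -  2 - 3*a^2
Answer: F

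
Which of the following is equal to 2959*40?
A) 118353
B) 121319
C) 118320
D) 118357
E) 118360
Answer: E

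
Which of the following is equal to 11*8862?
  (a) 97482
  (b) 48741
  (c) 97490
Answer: a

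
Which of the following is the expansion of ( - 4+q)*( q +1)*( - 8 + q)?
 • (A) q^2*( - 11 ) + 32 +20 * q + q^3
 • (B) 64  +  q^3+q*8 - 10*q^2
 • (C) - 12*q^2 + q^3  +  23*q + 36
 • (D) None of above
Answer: A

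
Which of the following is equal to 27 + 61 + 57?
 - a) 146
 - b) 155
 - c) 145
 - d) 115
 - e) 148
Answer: c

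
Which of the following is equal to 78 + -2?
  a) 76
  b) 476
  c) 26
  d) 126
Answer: a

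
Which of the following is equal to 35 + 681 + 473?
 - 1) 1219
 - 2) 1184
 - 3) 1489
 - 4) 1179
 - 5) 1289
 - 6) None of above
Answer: 6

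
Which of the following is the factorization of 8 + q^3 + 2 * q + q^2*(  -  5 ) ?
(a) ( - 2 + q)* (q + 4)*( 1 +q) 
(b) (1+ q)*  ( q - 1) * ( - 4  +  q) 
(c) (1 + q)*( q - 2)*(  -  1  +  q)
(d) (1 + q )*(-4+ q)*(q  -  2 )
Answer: d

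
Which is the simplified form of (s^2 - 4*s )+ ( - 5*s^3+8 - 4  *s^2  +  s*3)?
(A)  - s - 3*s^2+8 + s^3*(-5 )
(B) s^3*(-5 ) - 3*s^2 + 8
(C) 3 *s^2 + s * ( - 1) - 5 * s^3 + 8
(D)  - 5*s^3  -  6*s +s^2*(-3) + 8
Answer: A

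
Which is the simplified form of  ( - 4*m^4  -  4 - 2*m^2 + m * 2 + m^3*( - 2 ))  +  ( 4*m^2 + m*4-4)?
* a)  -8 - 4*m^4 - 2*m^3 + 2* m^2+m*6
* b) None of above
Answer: a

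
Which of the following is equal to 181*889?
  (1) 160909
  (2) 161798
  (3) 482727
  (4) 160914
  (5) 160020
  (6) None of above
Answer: 1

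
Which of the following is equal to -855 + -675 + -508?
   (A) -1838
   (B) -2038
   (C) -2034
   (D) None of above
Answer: B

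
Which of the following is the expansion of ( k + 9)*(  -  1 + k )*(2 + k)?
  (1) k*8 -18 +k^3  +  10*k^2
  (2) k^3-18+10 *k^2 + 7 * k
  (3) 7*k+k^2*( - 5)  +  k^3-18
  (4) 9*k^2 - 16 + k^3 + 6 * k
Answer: 2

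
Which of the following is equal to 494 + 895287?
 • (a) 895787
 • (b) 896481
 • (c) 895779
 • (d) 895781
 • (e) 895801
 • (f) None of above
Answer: d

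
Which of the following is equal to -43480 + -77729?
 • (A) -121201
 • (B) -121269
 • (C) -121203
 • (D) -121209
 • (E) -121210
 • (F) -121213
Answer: D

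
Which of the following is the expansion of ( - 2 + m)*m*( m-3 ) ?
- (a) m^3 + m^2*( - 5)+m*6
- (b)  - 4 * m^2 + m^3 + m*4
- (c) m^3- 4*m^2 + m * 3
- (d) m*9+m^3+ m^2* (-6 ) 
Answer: a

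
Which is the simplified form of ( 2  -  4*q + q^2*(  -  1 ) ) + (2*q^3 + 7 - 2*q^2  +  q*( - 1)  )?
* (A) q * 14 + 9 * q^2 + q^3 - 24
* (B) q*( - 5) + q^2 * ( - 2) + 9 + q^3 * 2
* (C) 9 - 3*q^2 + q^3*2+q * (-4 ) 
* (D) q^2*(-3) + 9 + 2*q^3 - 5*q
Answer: D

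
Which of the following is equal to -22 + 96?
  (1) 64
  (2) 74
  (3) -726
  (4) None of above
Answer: 2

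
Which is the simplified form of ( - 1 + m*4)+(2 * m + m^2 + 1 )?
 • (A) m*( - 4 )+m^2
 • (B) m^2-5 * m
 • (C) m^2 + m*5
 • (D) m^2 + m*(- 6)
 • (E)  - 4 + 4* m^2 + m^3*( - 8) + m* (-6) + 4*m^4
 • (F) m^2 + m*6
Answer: F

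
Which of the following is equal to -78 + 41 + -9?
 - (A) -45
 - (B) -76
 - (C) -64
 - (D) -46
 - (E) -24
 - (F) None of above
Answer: D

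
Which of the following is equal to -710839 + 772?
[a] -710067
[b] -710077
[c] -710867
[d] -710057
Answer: a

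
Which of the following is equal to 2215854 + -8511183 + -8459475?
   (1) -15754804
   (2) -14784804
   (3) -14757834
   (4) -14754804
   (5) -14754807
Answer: 4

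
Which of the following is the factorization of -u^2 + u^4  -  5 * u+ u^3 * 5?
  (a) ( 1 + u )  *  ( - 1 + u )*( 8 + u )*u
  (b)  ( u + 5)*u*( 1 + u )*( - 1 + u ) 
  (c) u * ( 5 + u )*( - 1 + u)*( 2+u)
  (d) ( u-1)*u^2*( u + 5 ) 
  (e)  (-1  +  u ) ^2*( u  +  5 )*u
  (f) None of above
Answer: b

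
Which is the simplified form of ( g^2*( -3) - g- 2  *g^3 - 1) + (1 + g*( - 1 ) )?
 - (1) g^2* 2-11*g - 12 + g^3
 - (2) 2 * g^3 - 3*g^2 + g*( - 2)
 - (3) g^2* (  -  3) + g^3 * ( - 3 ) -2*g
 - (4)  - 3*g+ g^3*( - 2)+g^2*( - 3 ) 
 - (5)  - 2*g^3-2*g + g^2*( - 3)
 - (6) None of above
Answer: 5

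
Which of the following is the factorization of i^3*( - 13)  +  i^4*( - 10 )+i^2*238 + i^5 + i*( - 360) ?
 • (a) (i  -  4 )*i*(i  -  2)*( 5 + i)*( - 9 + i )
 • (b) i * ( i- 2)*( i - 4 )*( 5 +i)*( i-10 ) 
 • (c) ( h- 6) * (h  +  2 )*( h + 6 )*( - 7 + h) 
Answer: a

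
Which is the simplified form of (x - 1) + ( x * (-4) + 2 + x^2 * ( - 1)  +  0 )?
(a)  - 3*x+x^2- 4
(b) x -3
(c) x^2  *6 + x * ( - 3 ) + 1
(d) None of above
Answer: d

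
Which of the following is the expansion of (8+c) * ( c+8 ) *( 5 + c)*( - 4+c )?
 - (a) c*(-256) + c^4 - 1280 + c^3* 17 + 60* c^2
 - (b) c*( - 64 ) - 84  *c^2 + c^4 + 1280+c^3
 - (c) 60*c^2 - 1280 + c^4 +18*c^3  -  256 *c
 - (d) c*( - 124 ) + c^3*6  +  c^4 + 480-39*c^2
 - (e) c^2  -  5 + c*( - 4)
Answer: a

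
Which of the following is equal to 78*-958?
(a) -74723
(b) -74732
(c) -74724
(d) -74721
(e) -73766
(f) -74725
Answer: c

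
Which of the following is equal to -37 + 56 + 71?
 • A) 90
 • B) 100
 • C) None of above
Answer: A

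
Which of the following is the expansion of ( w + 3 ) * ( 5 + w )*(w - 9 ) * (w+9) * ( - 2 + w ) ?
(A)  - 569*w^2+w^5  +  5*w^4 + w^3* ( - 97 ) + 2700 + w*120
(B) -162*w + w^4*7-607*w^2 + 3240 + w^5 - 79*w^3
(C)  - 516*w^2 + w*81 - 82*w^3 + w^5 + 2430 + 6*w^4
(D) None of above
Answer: C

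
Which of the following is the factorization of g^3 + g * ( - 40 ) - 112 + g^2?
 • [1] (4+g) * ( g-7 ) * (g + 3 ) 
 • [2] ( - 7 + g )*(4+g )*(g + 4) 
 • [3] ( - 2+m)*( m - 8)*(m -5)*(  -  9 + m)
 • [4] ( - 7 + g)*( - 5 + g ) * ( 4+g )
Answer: 2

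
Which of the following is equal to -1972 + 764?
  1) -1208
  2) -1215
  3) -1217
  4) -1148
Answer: 1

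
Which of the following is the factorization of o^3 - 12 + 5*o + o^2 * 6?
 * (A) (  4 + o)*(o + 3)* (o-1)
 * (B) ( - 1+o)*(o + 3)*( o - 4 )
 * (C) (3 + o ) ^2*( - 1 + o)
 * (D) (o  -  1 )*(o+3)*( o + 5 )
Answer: A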